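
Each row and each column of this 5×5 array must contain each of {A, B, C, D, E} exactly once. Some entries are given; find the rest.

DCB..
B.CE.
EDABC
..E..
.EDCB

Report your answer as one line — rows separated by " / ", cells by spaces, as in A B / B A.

At row 1, column 4: row 1 has {B,C,D}; column 4 has {B,C,E}; that leaves A.
At row 1, column 5: row 1 has {A,B,C,D}; column 5 has {B,C}; that leaves E.
At row 2, column 2: row 2 has {B,C,E}; column 2 has {C,D,E}; that leaves A.
At row 2, column 5: row 2 has {A,B,C,E}; column 5 has {B,C,E}; that leaves D.
At row 4, column 2: row 4 has {E}; column 2 has {A,C,D,E}; that leaves B.
At row 4, column 4: row 4 has {B,E}; column 4 has {A,B,C,E}; that leaves D.
At row 4, column 5: row 4 has {B,D,E}; column 5 has {B,C,D,E}; that leaves A.
At row 5, column 1: row 5 has {B,C,D,E}; column 1 has {B,D,E}; that leaves A.
At row 4, column 1: row 4 has {A,B,D,E}; column 1 has {A,B,D,E}; that leaves C.

D C B A E / B A C E D / E D A B C / C B E D A / A E D C B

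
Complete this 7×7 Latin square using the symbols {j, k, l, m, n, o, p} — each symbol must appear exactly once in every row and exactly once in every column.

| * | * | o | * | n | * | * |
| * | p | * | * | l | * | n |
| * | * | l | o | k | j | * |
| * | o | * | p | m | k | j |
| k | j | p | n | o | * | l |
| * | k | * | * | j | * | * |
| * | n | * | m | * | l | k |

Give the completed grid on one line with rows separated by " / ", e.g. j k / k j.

j l o k n p m / m p k j l o n / n m l o k j p / l o n p m k j / k j p n o m l / p k m l j n o / o n j m p l k

At row 3, column 2: row 3 has {j,k,l,o}; column 2 has {j,k,n,o,p}; that leaves m.
At row 3, column 7: row 3 has {j,k,l,m,o}; column 7 has {j,k,l,n}; that leaves p.
At row 4, column 3: row 4 has {j,k,m,o,p}; column 3 has {l,o,p}; that leaves n.
At row 5, column 6: row 5 has {j,k,l,n,o,p}; column 6 has {j,k,l}; that leaves m.
At row 6, column 3: row 6 has {j,k}; column 3 has {l,n,o,p}; that leaves m.
At row 6, column 4: row 6 has {j,k,m}; column 4 has {m,n,o,p}; that leaves l.
At row 6, column 7: row 6 has {j,k,l,m}; column 7 has {j,k,l,n,p}; that leaves o.
At row 7, column 3: row 7 has {k,l,m,n}; column 3 has {l,m,n,o,p}; that leaves j.
At row 7, column 5: row 7 has {j,k,l,m,n}; column 5 has {j,k,l,m,n,o}; that leaves p.
At row 1, column 2: row 1 has {n,o}; column 2 has {j,k,m,n,o,p}; that leaves l.
At row 1, column 6: row 1 has {l,n,o}; column 6 has {j,k,l,m}; that leaves p.
At row 1, column 7: row 1 has {l,n,o,p}; column 7 has {j,k,l,n,o,p}; that leaves m.
At row 2, column 3: row 2 has {l,n,p}; column 3 has {j,l,m,n,o,p}; that leaves k.
At row 2, column 4: row 2 has {k,l,n,p}; column 4 has {l,m,n,o,p}; that leaves j.
At row 2, column 6: row 2 has {j,k,l,n,p}; column 6 has {j,k,l,m,p}; that leaves o.
At row 3, column 1: row 3 has {j,k,l,m,o,p}; column 1 has {k}; that leaves n.
At row 4, column 1: row 4 has {j,k,m,n,o,p}; column 1 has {k,n}; that leaves l.
At row 6, column 1: row 6 has {j,k,l,m,o}; column 1 has {k,l,n}; that leaves p.
At row 6, column 6: row 6 has {j,k,l,m,o,p}; column 6 has {j,k,l,m,o,p}; that leaves n.
At row 7, column 1: row 7 has {j,k,l,m,n,p}; column 1 has {k,l,n,p}; that leaves o.
At row 1, column 1: row 1 has {l,m,n,o,p}; column 1 has {k,l,n,o,p}; that leaves j.
At row 1, column 4: row 1 has {j,l,m,n,o,p}; column 4 has {j,l,m,n,o,p}; that leaves k.
At row 2, column 1: row 2 has {j,k,l,n,o,p}; column 1 has {j,k,l,n,o,p}; that leaves m.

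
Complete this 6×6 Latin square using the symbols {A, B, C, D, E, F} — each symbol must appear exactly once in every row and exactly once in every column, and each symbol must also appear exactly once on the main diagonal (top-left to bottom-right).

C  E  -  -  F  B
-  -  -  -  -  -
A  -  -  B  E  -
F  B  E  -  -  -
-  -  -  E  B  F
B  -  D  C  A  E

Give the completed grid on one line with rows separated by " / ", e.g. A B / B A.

C E A D F B / E D B F C A / A C F B E D / F B E A D C / D A C E B F / B F D C A E

At row 1, column 3: row 1 has {B,C,E,F}; column 3 has {D,E}; that leaves A.
At row 1, column 4: row 1 has {A,B,C,E,F}; column 4 has {B,C,E}; that leaves D.
At row 3, column 3: row 3 has {A,B,E}; column 3 has {A,D,E}; the diagonal has {B,C,E}; that leaves F.
At row 4, column 4: row 4 has {B,E,F}; column 4 has {B,C,D,E}; the diagonal has {B,C,E,F}; that leaves A.
At row 5, column 1: row 5 has {B,E,F}; column 1 has {A,B,C,F}; that leaves D.
At row 5, column 3: row 5 has {B,D,E,F}; column 3 has {A,D,E,F}; that leaves C.
At row 6, column 2: row 6 has {A,B,C,D,E}; column 2 has {B,E}; that leaves F.
At row 2, column 1: row 2 is empty so far; column 1 has {A,B,C,D,F}; that leaves E.
At row 2, column 2: row 2 has {E}; column 2 has {B,E,F}; the diagonal has {A,B,C,E,F}; that leaves D.
At row 2, column 3: row 2 has {D,E}; column 3 has {A,C,D,E,F}; that leaves B.
At row 2, column 4: row 2 has {B,D,E}; column 4 has {A,B,C,D,E}; that leaves F.
At row 2, column 5: row 2 has {B,D,E,F}; column 5 has {A,B,E,F}; that leaves C.
At row 2, column 6: row 2 has {B,C,D,E,F}; column 6 has {B,E,F}; that leaves A.
At row 3, column 2: row 3 has {A,B,E,F}; column 2 has {B,D,E,F}; that leaves C.
At row 3, column 6: row 3 has {A,B,C,E,F}; column 6 has {A,B,E,F}; that leaves D.
At row 4, column 5: row 4 has {A,B,E,F}; column 5 has {A,B,C,E,F}; that leaves D.
At row 4, column 6: row 4 has {A,B,D,E,F}; column 6 has {A,B,D,E,F}; that leaves C.
At row 5, column 2: row 5 has {B,C,D,E,F}; column 2 has {B,C,D,E,F}; that leaves A.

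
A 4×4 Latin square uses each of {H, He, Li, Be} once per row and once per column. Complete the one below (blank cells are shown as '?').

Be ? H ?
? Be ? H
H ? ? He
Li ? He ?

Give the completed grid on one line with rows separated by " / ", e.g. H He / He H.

Be He H Li / He Be Li H / H Li Be He / Li H He Be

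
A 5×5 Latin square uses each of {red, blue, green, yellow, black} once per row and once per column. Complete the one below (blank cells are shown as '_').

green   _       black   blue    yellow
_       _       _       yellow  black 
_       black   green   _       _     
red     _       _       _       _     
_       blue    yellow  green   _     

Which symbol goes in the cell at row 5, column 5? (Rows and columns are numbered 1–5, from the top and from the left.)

red

(r1,c2): row 1 has {blue,green,yellow,black}; column 2 has {blue,black}, so it must be red.
(r2,c1): row 2 has {yellow,black}; column 1 has {red,green}, so it must be blue.
(r2,c2): row 2 has {blue,yellow,black}; column 2 has {red,blue,black}, so it must be green.
(r2,c3): row 2 has {blue,green,yellow,black}; column 3 has {green,yellow,black}, so it must be red.
(r3,c1): row 3 has {green,black}; column 1 has {red,blue,green}, so it must be yellow.
(r3,c4): row 3 has {green,yellow,black}; column 4 has {blue,green,yellow}, so it must be red.
(r3,c5): row 3 has {red,green,yellow,black}; column 5 has {yellow,black}, so it must be blue.
(r4,c2): row 4 has {red}; column 2 has {red,blue,green,black}, so it must be yellow.
(r4,c3): row 4 has {red,yellow}; column 3 has {red,green,yellow,black}, so it must be blue.
(r4,c4): row 4 has {red,blue,yellow}; column 4 has {red,blue,green,yellow}, so it must be black.
(r4,c5): row 4 has {red,blue,yellow,black}; column 5 has {blue,yellow,black}, so it must be green.
(r5,c1): row 5 has {blue,green,yellow}; column 1 has {red,blue,green,yellow}, so it must be black.
(r5,c5): row 5 has {blue,green,yellow,black}; column 5 has {blue,green,yellow,black}, so it must be red.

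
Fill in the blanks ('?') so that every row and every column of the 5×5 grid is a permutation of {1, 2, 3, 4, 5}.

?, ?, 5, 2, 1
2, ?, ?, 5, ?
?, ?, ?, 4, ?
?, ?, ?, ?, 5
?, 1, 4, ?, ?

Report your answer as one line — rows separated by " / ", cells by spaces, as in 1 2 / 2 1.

At row 5, column 4: row 5 has {1,4}; column 4 has {2,4,5}; that leaves 3.
At row 5, column 5: row 5 has {1,3,4}; column 5 has {1,5}; that leaves 2.
At row 3, column 5: row 3 has {4}; column 5 has {1,2,5}; that leaves 3.
At row 4, column 4: row 4 has {5}; column 4 has {2,3,4,5}; that leaves 1.
At row 5, column 1: row 5 has {1,2,3,4}; column 1 has {2}; that leaves 5.
At row 2, column 5: row 2 has {2,5}; column 5 has {1,2,3,5}; that leaves 4.
At row 3, column 1: row 3 has {3,4}; column 1 has {2,5}; that leaves 1.
At row 3, column 3: row 3 has {1,3,4}; column 3 has {4,5}; that leaves 2.
At row 4, column 3: row 4 has {1,5}; column 3 has {2,4,5}; that leaves 3.
At row 2, column 2: row 2 has {2,4,5}; column 2 has {1}; that leaves 3.
At row 2, column 3: row 2 has {2,3,4,5}; column 3 has {2,3,4,5}; that leaves 1.
At row 3, column 2: row 3 has {1,2,3,4}; column 2 has {1,3}; that leaves 5.
At row 4, column 1: row 4 has {1,3,5}; column 1 has {1,2,5}; that leaves 4.
At row 4, column 2: row 4 has {1,3,4,5}; column 2 has {1,3,5}; that leaves 2.
At row 1, column 1: row 1 has {1,2,5}; column 1 has {1,2,4,5}; that leaves 3.
At row 1, column 2: row 1 has {1,2,3,5}; column 2 has {1,2,3,5}; that leaves 4.

3 4 5 2 1 / 2 3 1 5 4 / 1 5 2 4 3 / 4 2 3 1 5 / 5 1 4 3 2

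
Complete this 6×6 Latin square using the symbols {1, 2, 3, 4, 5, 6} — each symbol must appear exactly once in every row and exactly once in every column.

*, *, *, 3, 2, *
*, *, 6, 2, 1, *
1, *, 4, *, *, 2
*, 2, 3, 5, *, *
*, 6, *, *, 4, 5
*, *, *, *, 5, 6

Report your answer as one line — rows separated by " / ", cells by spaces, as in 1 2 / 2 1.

(r3,c4) = 6
(r3,c5) = 3
(r4,c5) = 6
(r5,c4) = 1
(r6,c4) = 4
(r3,c2) = 5
(r4,c1) = 4
(r4,c6) = 1
(r5,c3) = 2
(r6,c3) = 1
(r1,c3) = 5
(r1,c6) = 4
(r2,c6) = 3
(r5,c1) = 3
(r6,c1) = 2
(r6,c2) = 3
(r1,c1) = 6
(r1,c2) = 1
(r2,c1) = 5
(r2,c2) = 4

6 1 5 3 2 4 / 5 4 6 2 1 3 / 1 5 4 6 3 2 / 4 2 3 5 6 1 / 3 6 2 1 4 5 / 2 3 1 4 5 6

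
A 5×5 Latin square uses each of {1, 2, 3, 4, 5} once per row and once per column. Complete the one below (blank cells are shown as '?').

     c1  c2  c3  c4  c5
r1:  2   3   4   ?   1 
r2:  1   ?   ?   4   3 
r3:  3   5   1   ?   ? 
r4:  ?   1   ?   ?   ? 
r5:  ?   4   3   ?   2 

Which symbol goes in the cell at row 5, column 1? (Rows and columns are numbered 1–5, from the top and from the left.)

At row 1, column 4: row 1 has {1,2,3,4}; column 4 has {4}; that leaves 5.
At row 2, column 2: row 2 has {1,3,4}; column 2 has {1,3,4,5}; that leaves 2.
At row 2, column 3: row 2 has {1,2,3,4}; column 3 has {1,3,4}; that leaves 5.
At row 3, column 4: row 3 has {1,3,5}; column 4 has {4,5}; that leaves 2.
At row 3, column 5: row 3 has {1,2,3,5}; column 5 has {1,2,3}; that leaves 4.
At row 4, column 3: row 4 has {1}; column 3 has {1,3,4,5}; that leaves 2.
At row 4, column 4: row 4 has {1,2}; column 4 has {2,4,5}; that leaves 3.
At row 4, column 5: row 4 has {1,2,3}; column 5 has {1,2,3,4}; that leaves 5.
At row 5, column 1: row 5 has {2,3,4}; column 1 has {1,2,3}; that leaves 5.

5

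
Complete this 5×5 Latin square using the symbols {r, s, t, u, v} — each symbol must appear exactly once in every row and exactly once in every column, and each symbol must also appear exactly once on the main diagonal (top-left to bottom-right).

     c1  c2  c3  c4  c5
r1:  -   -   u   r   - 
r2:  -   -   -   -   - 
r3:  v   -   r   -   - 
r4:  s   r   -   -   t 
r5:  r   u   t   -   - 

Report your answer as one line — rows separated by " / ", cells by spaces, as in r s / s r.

(r1,c1) = t
(r2,c1) = u
(r4,c3) = v
(r4,c4) = u
(r2,c3) = s
(r2,c2) = v
(r2,c4) = t
(r2,c5) = r
(r3,c4) = s
(r3,c5) = u
(r5,c4) = v
(r5,c5) = s
(r1,c2) = s
(r1,c5) = v
(r3,c2) = t

t s u r v / u v s t r / v t r s u / s r v u t / r u t v s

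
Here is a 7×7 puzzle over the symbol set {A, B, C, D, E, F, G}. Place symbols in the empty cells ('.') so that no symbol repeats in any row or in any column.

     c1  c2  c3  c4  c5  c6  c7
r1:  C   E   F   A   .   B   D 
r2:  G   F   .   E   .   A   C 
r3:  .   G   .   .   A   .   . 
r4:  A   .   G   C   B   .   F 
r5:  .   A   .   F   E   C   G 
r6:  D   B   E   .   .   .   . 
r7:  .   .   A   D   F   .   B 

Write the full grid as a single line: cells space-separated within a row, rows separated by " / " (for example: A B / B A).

Cell (r1,c5): row 1 has {A,B,C,D,E,F}; column 5 has {A,B,E,F} → G.
Cell (r2,c5): row 2 has {A,C,E,F,G}; column 5 has {A,B,E,F,G} → D.
Cell (r3,c4): row 3 has {A,G}; column 4 has {A,C,D,E,F} → B.
Cell (r3,c7): row 3 has {A,B,G}; column 7 has {B,C,D,F,G} → E.
Cell (r4,c2): row 4 has {A,B,C,F,G}; column 2 has {A,B,E,F,G} → D.
Cell (r4,c6): row 4 has {A,B,C,D,F,G}; column 6 has {A,B,C} → E.
Cell (r5,c1): row 5 has {A,C,E,F,G}; column 1 has {A,C,D,G} → B.
Cell (r5,c3): row 5 has {A,B,C,E,F,G}; column 3 has {A,E,F,G} → D.
Cell (r6,c4): row 6 has {B,D,E}; column 4 has {A,B,C,D,E,F} → G.
Cell (r6,c5): row 6 has {B,D,E,G}; column 5 has {A,B,D,E,F,G} → C.
Cell (r6,c6): row 6 has {B,C,D,E,G}; column 6 has {A,B,C,E} → F.
Cell (r6,c7): row 6 has {B,C,D,E,F,G}; column 7 has {B,C,D,E,F,G} → A.
Cell (r7,c1): row 7 has {A,B,D,F}; column 1 has {A,B,C,D,G} → E.
Cell (r7,c2): row 7 has {A,B,D,E,F}; column 2 has {A,B,D,E,F,G} → C.
Cell (r7,c6): row 7 has {A,B,C,D,E,F}; column 6 has {A,B,C,E,F} → G.
Cell (r2,c3): row 2 has {A,C,D,E,F,G}; column 3 has {A,D,E,F,G} → B.
Cell (r3,c1): row 3 has {A,B,E,G}; column 1 has {A,B,C,D,E,G} → F.
Cell (r3,c3): row 3 has {A,B,E,F,G}; column 3 has {A,B,D,E,F,G} → C.
Cell (r3,c6): row 3 has {A,B,C,E,F,G}; column 6 has {A,B,C,E,F,G} → D.

C E F A G B D / G F B E D A C / F G C B A D E / A D G C B E F / B A D F E C G / D B E G C F A / E C A D F G B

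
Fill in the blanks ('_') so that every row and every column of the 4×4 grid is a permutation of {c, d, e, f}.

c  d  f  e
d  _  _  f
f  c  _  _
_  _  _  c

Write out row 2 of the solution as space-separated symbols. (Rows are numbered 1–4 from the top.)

(r2,c2): row 2 has {d,f}; column 2 has {c,d}, so it must be e.
(r2,c3): row 2 has {d,e,f}; column 3 has {f}, so it must be c.

d e c f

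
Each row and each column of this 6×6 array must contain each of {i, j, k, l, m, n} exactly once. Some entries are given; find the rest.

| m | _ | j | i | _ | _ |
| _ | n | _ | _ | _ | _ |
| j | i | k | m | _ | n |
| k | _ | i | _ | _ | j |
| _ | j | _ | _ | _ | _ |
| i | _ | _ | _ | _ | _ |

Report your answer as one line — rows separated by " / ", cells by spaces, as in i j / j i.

m k j i n l / l n m j k i / j i k m l n / k l i n m j / n j l k i m / i m n l j k

(r2,c1) = l
(r2,c3) = m
(r3,c5) = l
(r5,c1) = n
(r5,c3) = l
(r5,c4) = k
(r6,c3) = n
(r2,c4) = j
(r6,c4) = l
(r4,c4) = n
(r4,c5) = m
(r5,c5) = i
(r5,c6) = m
(r6,c6) = k
(r1,c6) = l
(r2,c5) = k
(r2,c6) = i
(r4,c2) = l
(r6,c2) = m
(r6,c5) = j
(r1,c2) = k
(r1,c5) = n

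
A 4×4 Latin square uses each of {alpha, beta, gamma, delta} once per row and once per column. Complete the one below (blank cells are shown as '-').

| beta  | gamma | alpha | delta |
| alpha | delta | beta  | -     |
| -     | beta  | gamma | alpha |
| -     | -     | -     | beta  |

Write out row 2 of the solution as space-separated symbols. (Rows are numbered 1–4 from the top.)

alpha delta beta gamma

(r2,c4) = gamma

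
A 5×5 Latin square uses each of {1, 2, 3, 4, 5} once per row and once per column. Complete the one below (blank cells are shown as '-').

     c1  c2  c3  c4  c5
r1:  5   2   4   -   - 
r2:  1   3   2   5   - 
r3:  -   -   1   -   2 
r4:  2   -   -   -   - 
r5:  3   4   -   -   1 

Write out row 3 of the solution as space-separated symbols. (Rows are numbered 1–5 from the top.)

4 5 1 3 2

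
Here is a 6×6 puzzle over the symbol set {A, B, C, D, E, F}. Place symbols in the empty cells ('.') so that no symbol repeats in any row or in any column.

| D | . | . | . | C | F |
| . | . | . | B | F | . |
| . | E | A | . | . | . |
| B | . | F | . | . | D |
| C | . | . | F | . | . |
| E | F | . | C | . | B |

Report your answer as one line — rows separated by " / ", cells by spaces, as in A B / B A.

(r2,c1) = A
(r3,c1) = F
(r3,c4) = D
(r3,c5) = B
(r3,c6) = C
(r6,c3) = D
(r6,c5) = A
(r2,c6) = E
(r4,c5) = E
(r5,c5) = D
(r5,c6) = A
(r2,c3) = C
(r4,c4) = A
(r5,c2) = B
(r5,c3) = E
(r1,c2) = A
(r1,c3) = B
(r1,c4) = E
(r2,c2) = D
(r4,c2) = C

D A B E C F / A D C B F E / F E A D B C / B C F A E D / C B E F D A / E F D C A B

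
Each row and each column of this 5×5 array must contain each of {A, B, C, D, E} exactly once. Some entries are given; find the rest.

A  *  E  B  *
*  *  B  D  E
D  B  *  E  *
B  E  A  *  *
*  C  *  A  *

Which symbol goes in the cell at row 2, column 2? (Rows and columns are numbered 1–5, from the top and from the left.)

A

Cell (r1,c2): row 1 has {A,B,E}; column 2 has {B,C,E} → D.
Cell (r1,c5): row 1 has {A,B,D,E}; column 5 has {E} → C.
Cell (r2,c1): row 2 has {B,D,E}; column 1 has {A,B,D} → C.
Cell (r2,c2): row 2 has {B,C,D,E}; column 2 has {B,C,D,E} → A.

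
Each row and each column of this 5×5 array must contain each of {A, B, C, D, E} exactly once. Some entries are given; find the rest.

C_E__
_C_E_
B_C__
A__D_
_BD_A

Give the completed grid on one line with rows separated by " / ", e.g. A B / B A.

(r2,c1) = D
(r2,c5) = B
(r3,c4) = A
(r4,c2) = E
(r4,c3) = B
(r4,c5) = C
(r5,c1) = E
(r5,c4) = C
(r1,c4) = B
(r1,c5) = D
(r2,c3) = A
(r3,c2) = D
(r3,c5) = E
(r1,c2) = A

C A E B D / D C A E B / B D C A E / A E B D C / E B D C A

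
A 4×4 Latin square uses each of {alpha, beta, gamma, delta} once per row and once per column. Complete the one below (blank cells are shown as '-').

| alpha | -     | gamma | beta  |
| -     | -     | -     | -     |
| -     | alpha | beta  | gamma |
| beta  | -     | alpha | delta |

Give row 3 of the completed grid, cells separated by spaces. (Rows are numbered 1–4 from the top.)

(r1,c2) = delta
(r2,c3) = delta
(r2,c4) = alpha
(r3,c1) = delta

delta alpha beta gamma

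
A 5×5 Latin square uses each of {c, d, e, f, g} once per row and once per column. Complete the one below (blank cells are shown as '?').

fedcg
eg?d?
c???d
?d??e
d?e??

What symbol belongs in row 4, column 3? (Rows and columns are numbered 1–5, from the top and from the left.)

c

(r3,c2) = f
(r3,c3) = g
(r3,c4) = e
(r4,c1) = g
(r4,c4) = f
(r5,c2) = c
(r5,c4) = g
(r5,c5) = f
(r2,c5) = c
(r4,c3) = c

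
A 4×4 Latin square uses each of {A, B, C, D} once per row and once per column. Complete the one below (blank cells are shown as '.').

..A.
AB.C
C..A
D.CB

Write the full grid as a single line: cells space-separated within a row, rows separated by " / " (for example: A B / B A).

row 1 has {A}; column 1 has {A,C,D} — only B is left for (r1,c1).
row 1 has {A,B}; column 4 has {A,B,C} — only D is left for (r1,c4).
row 2 has {A,B,C}; column 3 has {A,C} — only D is left for (r2,c3).
row 3 has {A,C}; column 2 has {B} — only D is left for (r3,c2).
row 3 has {A,C,D}; column 3 has {A,C,D} — only B is left for (r3,c3).
row 4 has {B,C,D}; column 2 has {B,D} — only A is left for (r4,c2).
row 1 has {A,B,D}; column 2 has {A,B,D} — only C is left for (r1,c2).

B C A D / A B D C / C D B A / D A C B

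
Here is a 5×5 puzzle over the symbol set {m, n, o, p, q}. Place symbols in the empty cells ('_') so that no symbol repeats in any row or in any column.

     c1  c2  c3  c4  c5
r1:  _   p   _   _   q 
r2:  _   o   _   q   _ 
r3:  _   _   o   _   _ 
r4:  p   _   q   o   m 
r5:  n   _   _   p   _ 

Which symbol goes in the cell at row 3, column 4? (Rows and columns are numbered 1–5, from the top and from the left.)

n

Cell (r2,c1): row 2 has {o,q}; column 1 has {n,p} → m.
Cell (r3,c1): row 3 has {o}; column 1 has {m,n,p} → q.
Cell (r4,c2): row 4 has {m,o,p,q}; column 2 has {o,p} → n.
Cell (r5,c3): row 5 has {n,p}; column 3 has {o,q} → m.
Cell (r5,c5): row 5 has {m,n,p}; column 5 has {m,q} → o.
Cell (r1,c1): row 1 has {p,q}; column 1 has {m,n,p,q} → o.
Cell (r1,c3): row 1 has {o,p,q}; column 3 has {m,o,q} → n.
Cell (r1,c4): row 1 has {n,o,p,q}; column 4 has {o,p,q} → m.
Cell (r2,c3): row 2 has {m,o,q}; column 3 has {m,n,o,q} → p.
Cell (r2,c5): row 2 has {m,o,p,q}; column 5 has {m,o,q} → n.
Cell (r3,c2): row 3 has {o,q}; column 2 has {n,o,p} → m.
Cell (r3,c4): row 3 has {m,o,q}; column 4 has {m,o,p,q} → n.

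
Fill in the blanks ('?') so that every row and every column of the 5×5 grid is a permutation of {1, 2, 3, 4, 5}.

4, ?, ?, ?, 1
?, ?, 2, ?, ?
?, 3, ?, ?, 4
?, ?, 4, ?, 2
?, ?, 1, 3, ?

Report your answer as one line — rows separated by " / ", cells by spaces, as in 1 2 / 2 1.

row 3 has {3,4}; column 3 has {1,2,4} — only 5 is left for (r3,c3).
row 5 has {1,3}; column 5 has {1,2,4} — only 5 is left for (r5,c5).
row 1 has {1,4}; column 3 has {1,2,4,5} — only 3 is left for (r1,c3).
row 2 has {2}; column 5 has {1,2,4,5} — only 3 is left for (r2,c5).
row 5 has {1,3,5}; column 1 has {4} — only 2 is left for (r5,c1).
row 5 has {1,2,3,5}; column 2 has {3} — only 4 is left for (r5,c2).
row 3 has {3,4,5}; column 1 has {2,4} — only 1 is left for (r3,c1).
row 3 has {1,3,4,5}; column 4 has {3} — only 2 is left for (r3,c4).
row 1 has {1,3,4}; column 4 has {2,3} — only 5 is left for (r1,c4).
row 2 has {2,3}; column 1 has {1,2,4} — only 5 is left for (r2,c1).
row 2 has {2,3,5}; column 2 has {3,4} — only 1 is left for (r2,c2).
row 2 has {1,2,3,5}; column 4 has {2,3,5} — only 4 is left for (r2,c4).
row 4 has {2,4}; column 1 has {1,2,4,5} — only 3 is left for (r4,c1).
row 4 has {2,3,4}; column 2 has {1,3,4} — only 5 is left for (r4,c2).
row 4 has {2,3,4,5}; column 4 has {2,3,4,5} — only 1 is left for (r4,c4).
row 1 has {1,3,4,5}; column 2 has {1,3,4,5} — only 2 is left for (r1,c2).

4 2 3 5 1 / 5 1 2 4 3 / 1 3 5 2 4 / 3 5 4 1 2 / 2 4 1 3 5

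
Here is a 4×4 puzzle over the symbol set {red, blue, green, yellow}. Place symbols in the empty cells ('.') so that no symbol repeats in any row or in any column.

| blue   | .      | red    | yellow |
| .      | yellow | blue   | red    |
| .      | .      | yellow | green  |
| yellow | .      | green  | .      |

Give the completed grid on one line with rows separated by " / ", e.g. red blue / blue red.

(r1,c2) = green
(r2,c1) = green
(r3,c1) = red
(r3,c2) = blue
(r4,c2) = red
(r4,c4) = blue

blue green red yellow / green yellow blue red / red blue yellow green / yellow red green blue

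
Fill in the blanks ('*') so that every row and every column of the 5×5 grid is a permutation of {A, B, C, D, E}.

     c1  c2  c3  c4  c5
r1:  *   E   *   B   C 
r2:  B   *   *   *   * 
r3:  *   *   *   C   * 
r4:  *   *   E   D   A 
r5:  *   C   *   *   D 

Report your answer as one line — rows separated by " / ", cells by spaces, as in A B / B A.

D E A B C / B D C A E / E A D C B / C B E D A / A C B E D

(r2,c5): row 2 has {B}; column 5 has {A,C,D}, so it must be E.
(r3,c5): row 3 has {C}; column 5 has {A,C,D,E}, so it must be B.
(r4,c1): row 4 has {A,D,E}; column 1 has {B}, so it must be C.
(r4,c2): row 4 has {A,C,D,E}; column 2 has {C,E}, so it must be B.
(r2,c4): row 2 has {B,E}; column 4 has {B,C,D}, so it must be A.
(r5,c4): row 5 has {C,D}; column 4 has {A,B,C,D}, so it must be E.
(r2,c2): row 2 has {A,B,E}; column 2 has {B,C,E}, so it must be D.
(r2,c3): row 2 has {A,B,D,E}; column 3 has {E}, so it must be C.
(r3,c2): row 3 has {B,C}; column 2 has {B,C,D,E}, so it must be A.
(r3,c3): row 3 has {A,B,C}; column 3 has {C,E}, so it must be D.
(r5,c1): row 5 has {C,D,E}; column 1 has {B,C}, so it must be A.
(r5,c3): row 5 has {A,C,D,E}; column 3 has {C,D,E}, so it must be B.
(r1,c1): row 1 has {B,C,E}; column 1 has {A,B,C}, so it must be D.
(r1,c3): row 1 has {B,C,D,E}; column 3 has {B,C,D,E}, so it must be A.
(r3,c1): row 3 has {A,B,C,D}; column 1 has {A,B,C,D}, so it must be E.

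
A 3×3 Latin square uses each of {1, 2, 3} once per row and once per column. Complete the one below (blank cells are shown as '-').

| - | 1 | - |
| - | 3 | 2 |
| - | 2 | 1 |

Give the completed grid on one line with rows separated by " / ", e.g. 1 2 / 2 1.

2 1 3 / 1 3 2 / 3 2 1

(r1,c3) = 3
(r2,c1) = 1
(r3,c1) = 3
(r1,c1) = 2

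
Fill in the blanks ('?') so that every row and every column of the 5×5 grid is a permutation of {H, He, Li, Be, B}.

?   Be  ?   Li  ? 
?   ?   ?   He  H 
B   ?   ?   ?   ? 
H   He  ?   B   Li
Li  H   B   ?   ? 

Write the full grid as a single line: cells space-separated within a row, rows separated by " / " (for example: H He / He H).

He Be H Li B / Be B Li He H / B Li He H Be / H He Be B Li / Li H B Be He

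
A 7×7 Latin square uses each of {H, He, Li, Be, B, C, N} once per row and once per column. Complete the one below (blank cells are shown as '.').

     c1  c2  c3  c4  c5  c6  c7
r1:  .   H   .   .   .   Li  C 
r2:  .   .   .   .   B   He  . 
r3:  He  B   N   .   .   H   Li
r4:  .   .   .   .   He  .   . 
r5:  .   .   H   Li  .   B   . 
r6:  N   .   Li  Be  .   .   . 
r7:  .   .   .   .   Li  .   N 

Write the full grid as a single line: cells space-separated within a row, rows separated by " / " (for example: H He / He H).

B H Be He N Li C / Li Be C N B He H / He B N C Be H Li / C Li B H He N Be / Be N H Li C B He / N He Li Be H C B / H C He B Li Be N

(r3,c4) = C
(r3,c5) = Be
(r6,c6) = C
(r7,c6) = Be
(r1,c5) = N
(r4,c6) = N
(r5,c5) = C
(r6,c2) = He
(r6,c5) = H
(r6,c7) = B
(r7,c2) = C
(r5,c1) = Be
(r5,c2) = N
(r5,c7) = He
(r1,c1) = B
(r1,c4) = He
(r7,c1) = H
(r7,c4) = B
(r1,c3) = Be
(r2,c3) = C
(r4,c3) = B
(r4,c4) = H
(r4,c7) = Be
(r7,c3) = He
(r2,c1) = Li
(r2,c2) = Be
(r2,c4) = N
(r2,c7) = H
(r4,c1) = C
(r4,c2) = Li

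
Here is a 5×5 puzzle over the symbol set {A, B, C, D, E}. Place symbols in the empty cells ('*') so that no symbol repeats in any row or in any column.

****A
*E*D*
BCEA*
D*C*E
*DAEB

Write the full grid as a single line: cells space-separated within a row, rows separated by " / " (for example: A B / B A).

E B D C A / A E B D C / B C E A D / D A C B E / C D A E B

(r1,c2): row 1 has {A}; column 2 has {C,D,E}, so it must be B.
(r1,c3): row 1 has {A,B}; column 3 has {A,C,E}, so it must be D.
(r1,c4): row 1 has {A,B,D}; column 4 has {A,D,E}, so it must be C.
(r2,c3): row 2 has {D,E}; column 3 has {A,C,D,E}, so it must be B.
(r2,c5): row 2 has {B,D,E}; column 5 has {A,B,E}, so it must be C.
(r3,c5): row 3 has {A,B,C,E}; column 5 has {A,B,C,E}, so it must be D.
(r4,c2): row 4 has {C,D,E}; column 2 has {B,C,D,E}, so it must be A.
(r4,c4): row 4 has {A,C,D,E}; column 4 has {A,C,D,E}, so it must be B.
(r5,c1): row 5 has {A,B,D,E}; column 1 has {B,D}, so it must be C.
(r1,c1): row 1 has {A,B,C,D}; column 1 has {B,C,D}, so it must be E.
(r2,c1): row 2 has {B,C,D,E}; column 1 has {B,C,D,E}, so it must be A.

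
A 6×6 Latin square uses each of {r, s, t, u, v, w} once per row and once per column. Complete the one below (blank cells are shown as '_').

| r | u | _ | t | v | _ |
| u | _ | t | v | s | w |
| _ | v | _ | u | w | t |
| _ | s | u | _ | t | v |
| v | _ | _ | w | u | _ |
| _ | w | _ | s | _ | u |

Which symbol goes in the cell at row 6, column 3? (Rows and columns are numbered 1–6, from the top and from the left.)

v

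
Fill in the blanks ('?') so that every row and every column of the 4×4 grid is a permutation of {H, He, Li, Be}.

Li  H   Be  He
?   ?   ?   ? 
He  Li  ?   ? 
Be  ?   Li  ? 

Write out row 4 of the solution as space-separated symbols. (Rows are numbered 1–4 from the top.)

Be He Li H

(r2,c1) = H
(r2,c3) = He
(r3,c3) = H
(r3,c4) = Be
(r4,c2) = He
(r4,c4) = H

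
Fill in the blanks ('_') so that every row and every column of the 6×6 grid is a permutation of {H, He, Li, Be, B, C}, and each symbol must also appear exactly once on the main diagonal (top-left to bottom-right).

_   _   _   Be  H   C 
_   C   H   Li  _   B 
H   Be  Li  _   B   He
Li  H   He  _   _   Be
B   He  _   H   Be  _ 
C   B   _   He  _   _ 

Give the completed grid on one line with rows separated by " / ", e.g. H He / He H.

(r1,c1) = He
(r1,c2) = Li
(r1,c3) = B
(r2,c1) = Be
(r2,c5) = He
(r3,c4) = C
(r4,c4) = B
(r4,c5) = C
(r5,c3) = C
(r5,c6) = Li
(r6,c3) = Be
(r6,c5) = Li
(r6,c6) = H

He Li B Be H C / Be C H Li He B / H Be Li C B He / Li H He B C Be / B He C H Be Li / C B Be He Li H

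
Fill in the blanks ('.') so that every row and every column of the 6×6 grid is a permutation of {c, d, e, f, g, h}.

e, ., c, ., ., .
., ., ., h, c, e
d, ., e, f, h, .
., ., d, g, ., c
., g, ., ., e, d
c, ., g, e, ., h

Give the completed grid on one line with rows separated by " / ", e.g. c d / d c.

e h c d g f / g d f h c e / d c e f h g / h e d g f c / f g h c e d / c f g e d h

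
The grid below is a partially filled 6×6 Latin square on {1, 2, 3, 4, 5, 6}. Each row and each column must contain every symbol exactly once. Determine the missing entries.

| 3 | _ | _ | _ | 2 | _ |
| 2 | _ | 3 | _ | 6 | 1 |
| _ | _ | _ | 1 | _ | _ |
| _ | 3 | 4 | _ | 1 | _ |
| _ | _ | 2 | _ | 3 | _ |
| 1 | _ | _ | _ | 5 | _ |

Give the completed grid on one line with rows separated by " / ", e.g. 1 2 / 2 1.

(r3,c5) = 4
(r6,c3) = 6
(r3,c3) = 5
(r1,c3) = 1
(r3,c1) = 6
(r3,c2) = 2
(r3,c6) = 3
(r4,c1) = 5
(r5,c1) = 4
(r6,c2) = 4
(r6,c6) = 2
(r2,c2) = 5
(r2,c4) = 4
(r4,c6) = 6
(r5,c6) = 5
(r6,c4) = 3
(r1,c2) = 6
(r1,c4) = 5
(r1,c6) = 4
(r4,c4) = 2
(r5,c2) = 1
(r5,c4) = 6

3 6 1 5 2 4 / 2 5 3 4 6 1 / 6 2 5 1 4 3 / 5 3 4 2 1 6 / 4 1 2 6 3 5 / 1 4 6 3 5 2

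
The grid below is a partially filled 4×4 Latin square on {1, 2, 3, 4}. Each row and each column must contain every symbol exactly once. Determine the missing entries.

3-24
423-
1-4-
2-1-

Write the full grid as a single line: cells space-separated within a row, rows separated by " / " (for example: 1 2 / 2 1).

3 1 2 4 / 4 2 3 1 / 1 3 4 2 / 2 4 1 3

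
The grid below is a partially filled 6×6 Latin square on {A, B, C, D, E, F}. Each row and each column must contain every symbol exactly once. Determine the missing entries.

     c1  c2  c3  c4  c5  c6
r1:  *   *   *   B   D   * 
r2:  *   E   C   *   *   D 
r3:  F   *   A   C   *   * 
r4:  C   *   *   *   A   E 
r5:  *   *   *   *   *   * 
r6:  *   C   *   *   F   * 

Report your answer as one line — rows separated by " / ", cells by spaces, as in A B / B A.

E A F B D C / A E C F B D / F D A C E B / C F B D A E / D B E A C F / B C D E F A

row 2 has {C,D,E}; column 5 has {A,D,F} — only B is left for (r2,c5).
row 3 has {A,C,F}; column 5 has {A,B,D,F} — only E is left for (r3,c5).
row 3 has {A,C,E,F}; column 6 has {D,E} — only B is left for (r3,c6).
row 5 is empty so far; column 5 has {A,B,D,E,F} — only C is left for (r5,c5).
row 6 has {C,F}; column 6 has {B,D,E} — only A is left for (r6,c6).
row 2 has {B,C,D,E}; column 1 has {C,F} — only A is left for (r2,c1).
row 2 has {A,B,C,D,E}; column 4 has {B,C} — only F is left for (r2,c4).
row 3 has {A,B,C,E,F}; column 2 has {C,E} — only D is left for (r3,c2).
row 4 has {A,C,E}; column 4 has {B,C,F} — only D is left for (r4,c4).
row 5 has {C}; column 6 has {A,B,D,E} — only F is left for (r5,c6).
row 6 has {A,C,F}; column 4 has {B,C,D,F} — only E is left for (r6,c4).
row 1 has {B,D}; column 1 has {A,C,F} — only E is left for (r1,c1).
row 1 has {B,D,E}; column 3 has {A,C} — only F is left for (r1,c3).
row 1 has {B,D,E,F}; column 6 has {A,B,D,E,F} — only C is left for (r1,c6).
row 4 has {A,C,D,E}; column 3 has {A,C,F} — only B is left for (r4,c3).
row 5 has {C,F}; column 4 has {B,C,D,E,F} — only A is left for (r5,c4).
row 6 has {A,C,E,F}; column 3 has {A,B,C,F} — only D is left for (r6,c3).
row 1 has {B,C,D,E,F}; column 2 has {C,D,E} — only A is left for (r1,c2).
row 4 has {A,B,C,D,E}; column 2 has {A,C,D,E} — only F is left for (r4,c2).
row 5 has {A,C,F}; column 2 has {A,C,D,E,F} — only B is left for (r5,c2).
row 5 has {A,B,C,F}; column 3 has {A,B,C,D,F} — only E is left for (r5,c3).
row 6 has {A,C,D,E,F}; column 1 has {A,C,E,F} — only B is left for (r6,c1).
row 5 has {A,B,C,E,F}; column 1 has {A,B,C,E,F} — only D is left for (r5,c1).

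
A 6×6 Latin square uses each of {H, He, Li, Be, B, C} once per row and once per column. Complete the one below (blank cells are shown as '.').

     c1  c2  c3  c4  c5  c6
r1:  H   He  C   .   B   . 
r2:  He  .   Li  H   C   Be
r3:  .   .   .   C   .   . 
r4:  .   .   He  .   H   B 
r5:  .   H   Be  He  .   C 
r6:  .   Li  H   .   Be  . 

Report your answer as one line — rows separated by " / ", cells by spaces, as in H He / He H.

H He C Be B Li / He B Li H C Be / Li Be B C He H / Be C He Li H B / B H Be He Li C / C Li H B Be He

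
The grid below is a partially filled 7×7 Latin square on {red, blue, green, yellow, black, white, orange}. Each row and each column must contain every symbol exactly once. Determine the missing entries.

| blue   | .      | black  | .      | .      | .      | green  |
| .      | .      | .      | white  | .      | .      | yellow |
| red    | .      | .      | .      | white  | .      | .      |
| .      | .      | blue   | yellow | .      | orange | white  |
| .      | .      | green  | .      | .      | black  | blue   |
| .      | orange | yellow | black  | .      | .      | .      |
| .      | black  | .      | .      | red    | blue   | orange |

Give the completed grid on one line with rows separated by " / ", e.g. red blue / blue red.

blue white black orange yellow red green / orange blue red white black green yellow / red green orange blue white yellow black / black red blue yellow green orange white / white yellow green red orange black blue / green orange yellow black blue white red / yellow black white green red blue orange

(r3,c3): row 3 has {red,white}; column 3 has {blue,green,yellow,black}, so it must be orange.
(r3,c7): row 3 has {red,white,orange}; column 7 has {blue,green,yellow,white,orange}, so it must be black.
(r6,c7): row 6 has {yellow,black,orange}; column 7 has {blue,green,yellow,black,white,orange}, so it must be red.
(r7,c3): row 7 has {red,blue,black,orange}; column 3 has {blue,green,yellow,black,orange}, so it must be white.
(r7,c4): row 7 has {red,blue,black,white,orange}; column 4 has {yellow,black,white}, so it must be green.
(r2,c3): row 2 has {yellow,white}; column 3 has {blue,green,yellow,black,white,orange}, so it must be red.
(r2,c6): row 2 has {red,yellow,white}; column 6 has {blue,black,orange}, so it must be green.
(r3,c4): row 3 has {red,black,white,orange}; column 4 has {green,yellow,black,white}, so it must be blue.
(r3,c6): row 3 has {red,blue,black,white,orange}; column 6 has {blue,green,black,orange}, so it must be yellow.
(r6,c6): row 6 has {red,yellow,black,orange}; column 6 has {blue,green,yellow,black,orange}, so it must be white.
(r7,c1): row 7 has {red,blue,green,black,white,orange}; column 1 has {red,blue}, so it must be yellow.
(r1,c6): row 1 has {blue,green,black}; column 6 has {blue,green,yellow,black,white,orange}, so it must be red.
(r2,c2): row 2 has {red,green,yellow,white}; column 2 has {black,orange}, so it must be blue.
(r3,c2): row 3 has {red,blue,yellow,black,white,orange}; column 2 has {blue,black,orange}, so it must be green.
(r4,c2): row 4 has {blue,yellow,white,orange}; column 2 has {blue,green,black,orange}, so it must be red.
(r6,c1): row 6 has {red,yellow,black,white,orange}; column 1 has {red,blue,yellow}, so it must be green.
(r6,c5): row 6 has {red,green,yellow,black,white,orange}; column 5 has {red,white}, so it must be blue.
(r1,c4): row 1 has {red,blue,green,black}; column 4 has {blue,green,yellow,black,white}, so it must be orange.
(r1,c5): row 1 has {red,blue,green,black,orange}; column 5 has {red,blue,white}, so it must be yellow.
(r4,c1): row 4 has {red,blue,yellow,white,orange}; column 1 has {red,blue,green,yellow}, so it must be black.
(r4,c5): row 4 has {red,blue,yellow,black,white,orange}; column 5 has {red,blue,yellow,white}, so it must be green.
(r5,c4): row 5 has {blue,green,black}; column 4 has {blue,green,yellow,black,white,orange}, so it must be red.
(r5,c5): row 5 has {red,blue,green,black}; column 5 has {red,blue,green,yellow,white}, so it must be orange.
(r1,c2): row 1 has {red,blue,green,yellow,black,orange}; column 2 has {red,blue,green,black,orange}, so it must be white.
(r2,c1): row 2 has {red,blue,green,yellow,white}; column 1 has {red,blue,green,yellow,black}, so it must be orange.
(r2,c5): row 2 has {red,blue,green,yellow,white,orange}; column 5 has {red,blue,green,yellow,white,orange}, so it must be black.
(r5,c1): row 5 has {red,blue,green,black,orange}; column 1 has {red,blue,green,yellow,black,orange}, so it must be white.
(r5,c2): row 5 has {red,blue,green,black,white,orange}; column 2 has {red,blue,green,black,white,orange}, so it must be yellow.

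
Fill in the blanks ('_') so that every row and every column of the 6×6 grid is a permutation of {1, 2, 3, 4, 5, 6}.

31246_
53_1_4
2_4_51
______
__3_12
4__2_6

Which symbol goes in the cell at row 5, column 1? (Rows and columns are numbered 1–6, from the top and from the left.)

6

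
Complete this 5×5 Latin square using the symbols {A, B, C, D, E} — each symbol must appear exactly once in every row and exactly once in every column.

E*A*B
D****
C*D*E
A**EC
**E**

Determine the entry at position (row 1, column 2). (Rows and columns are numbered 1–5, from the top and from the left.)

C

row 2 has {D}; column 5 has {B,C,E} — only A is left for (r2,c5).
row 4 has {A,C,E}; column 3 has {A,D,E} — only B is left for (r4,c3).
row 5 has {E}; column 1 has {A,C,D,E} — only B is left for (r5,c1).
row 5 has {B,E}; column 5 has {A,B,C,E} — only D is left for (r5,c5).
row 2 has {A,D}; column 3 has {A,B,D,E} — only C is left for (r2,c3).
row 2 has {A,C,D}; column 4 has {E} — only B is left for (r2,c4).
row 3 has {C,D,E}; column 4 has {B,E} — only A is left for (r3,c4).
row 4 has {A,B,C,E}; column 2 is empty so far — only D is left for (r4,c2).
row 5 has {B,D,E}; column 4 has {A,B,E} — only C is left for (r5,c4).
row 1 has {A,B,E}; column 2 has {D} — only C is left for (r1,c2).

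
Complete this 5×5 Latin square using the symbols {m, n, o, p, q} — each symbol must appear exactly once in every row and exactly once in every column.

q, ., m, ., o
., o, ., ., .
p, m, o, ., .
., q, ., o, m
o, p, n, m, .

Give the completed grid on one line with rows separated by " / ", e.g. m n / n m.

q n m p o / m o q n p / p m o q n / n q p o m / o p n m q

At row 1, column 2: row 1 has {m,o,q}; column 2 has {m,o,p,q}; that leaves n.
At row 1, column 4: row 1 has {m,n,o,q}; column 4 has {m,o}; that leaves p.
At row 4, column 1: row 4 has {m,o,q}; column 1 has {o,p,q}; that leaves n.
At row 4, column 3: row 4 has {m,n,o,q}; column 3 has {m,n,o}; that leaves p.
At row 5, column 5: row 5 has {m,n,o,p}; column 5 has {m,o}; that leaves q.
At row 2, column 1: row 2 has {o}; column 1 has {n,o,p,q}; that leaves m.
At row 2, column 3: row 2 has {m,o}; column 3 has {m,n,o,p}; that leaves q.
At row 2, column 4: row 2 has {m,o,q}; column 4 has {m,o,p}; that leaves n.
At row 2, column 5: row 2 has {m,n,o,q}; column 5 has {m,o,q}; that leaves p.
At row 3, column 4: row 3 has {m,o,p}; column 4 has {m,n,o,p}; that leaves q.
At row 3, column 5: row 3 has {m,o,p,q}; column 5 has {m,o,p,q}; that leaves n.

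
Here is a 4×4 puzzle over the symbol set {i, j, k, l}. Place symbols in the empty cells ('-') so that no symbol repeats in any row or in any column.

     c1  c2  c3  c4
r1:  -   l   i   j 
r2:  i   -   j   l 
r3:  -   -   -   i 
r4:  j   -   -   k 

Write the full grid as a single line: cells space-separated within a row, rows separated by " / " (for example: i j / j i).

k l i j / i k j l / l j k i / j i l k

row 1 has {i,j,l}; column 1 has {i,j} — only k is left for (r1,c1).
row 2 has {i,j,l}; column 2 has {l} — only k is left for (r2,c2).
row 3 has {i}; column 1 has {i,j,k} — only l is left for (r3,c1).
row 3 has {i,l}; column 2 has {k,l} — only j is left for (r3,c2).
row 3 has {i,j,l}; column 3 has {i,j} — only k is left for (r3,c3).
row 4 has {j,k}; column 2 has {j,k,l} — only i is left for (r4,c2).
row 4 has {i,j,k}; column 3 has {i,j,k} — only l is left for (r4,c3).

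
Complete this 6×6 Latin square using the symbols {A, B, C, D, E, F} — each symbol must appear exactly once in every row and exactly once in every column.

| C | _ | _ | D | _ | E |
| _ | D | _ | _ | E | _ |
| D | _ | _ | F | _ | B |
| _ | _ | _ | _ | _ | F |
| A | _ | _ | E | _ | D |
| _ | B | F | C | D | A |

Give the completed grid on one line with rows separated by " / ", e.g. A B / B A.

(r2,c6) = C
(r6,c1) = E
(r4,c1) = B
(r4,c4) = A
(r4,c5) = C
(r2,c1) = F
(r2,c4) = B
(r3,c5) = A
(r4,c2) = E
(r4,c3) = D
(r2,c3) = A
(r3,c2) = C
(r3,c3) = E
(r5,c2) = F
(r5,c5) = B
(r1,c2) = A
(r1,c3) = B
(r1,c5) = F
(r5,c3) = C

C A B D F E / F D A B E C / D C E F A B / B E D A C F / A F C E B D / E B F C D A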